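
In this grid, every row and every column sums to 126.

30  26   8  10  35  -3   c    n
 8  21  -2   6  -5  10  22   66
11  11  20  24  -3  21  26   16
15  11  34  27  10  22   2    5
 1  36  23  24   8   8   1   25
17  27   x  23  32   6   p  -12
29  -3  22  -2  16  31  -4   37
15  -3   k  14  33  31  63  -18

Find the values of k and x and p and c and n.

The known cells in column 8 total 119, leaving 126 − 119 = 7 for the blank.
The known cells in row 1 total 113, leaving 126 − 113 = 13 for the blank.
The known cells in column 7 total 123, leaving 126 − 123 = 3 for the blank.
The known cells in row 8 total 135, leaving 126 − 135 = -9 for the blank.
The known cells in row 6 total 96, leaving 126 − 96 = 30 for the blank.

k = -9, x = 30, p = 3, c = 13, n = 7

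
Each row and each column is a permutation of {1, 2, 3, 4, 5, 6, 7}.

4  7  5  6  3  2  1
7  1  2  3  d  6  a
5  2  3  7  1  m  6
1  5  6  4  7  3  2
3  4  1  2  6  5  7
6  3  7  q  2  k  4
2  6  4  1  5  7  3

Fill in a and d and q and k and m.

a = 5, d = 4, q = 5, k = 1, m = 4

Cell (2,5): column 5 already has {1, 2, 3, 5, 6, 7} → 4.
Cell (6,4): column 4 already has {1, 2, 3, 4, 6, 7} → 5.
For row 6, column 6: row 6 already has {2, 3, 4, 5, 6, 7}; that leaves 1.
Cell (2,7): row 2 already has {1, 2, 3, 4, 6, 7} → 5.
For row 3, column 6: row 3 already has {1, 2, 3, 5, 6, 7}; that leaves 4.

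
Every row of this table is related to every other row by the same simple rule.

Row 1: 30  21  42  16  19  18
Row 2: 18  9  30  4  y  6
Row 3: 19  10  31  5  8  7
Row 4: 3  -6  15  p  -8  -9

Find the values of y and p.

y = 7, p = -11

The difference between any two rows is the same in every column — this is an addition table with the headers hidden.
Row 2 minus row 1 is 6 − 18 = -12, so its entry in column 5 is 19 + (-12) = 7.
Row 4 minus row 1 is -9 − 18 = -27, so its entry in column 4 is 16 + (-27) = -11.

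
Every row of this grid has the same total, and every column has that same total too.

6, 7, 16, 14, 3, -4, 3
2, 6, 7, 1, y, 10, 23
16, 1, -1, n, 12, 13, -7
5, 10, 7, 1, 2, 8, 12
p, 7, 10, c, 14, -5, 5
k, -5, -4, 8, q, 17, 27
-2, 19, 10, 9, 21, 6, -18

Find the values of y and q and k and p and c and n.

y = -4, q = -3, k = 5, p = 13, c = 1, n = 11

Rows 1 and 4 both sum to 45, so that's the common total.
Row 2: 2 + 6 + 7 + 1 + 10 + 23 = 49, so its missing entry is 45 − 49 = -4.
Column 5: 3 − 4 + 12 + 2 + 14 + 21 = 48, so its missing entry is 45 − 48 = -3.
Row 3: 16 + 1 − 1 + 12 + 13 − 7 = 34, so its missing entry is 45 − 34 = 11.
Column 4: 14 + 1 + 11 + 1 + 8 + 9 = 44, so its missing entry is 45 − 44 = 1.
Row 5: 7 + 10 + 1 + 14 − 5 + 5 = 32, so its missing entry is 45 − 32 = 13.
Row 6: -5 − 4 + 8 − 3 + 17 + 27 = 40, so its missing entry is 45 − 40 = 5.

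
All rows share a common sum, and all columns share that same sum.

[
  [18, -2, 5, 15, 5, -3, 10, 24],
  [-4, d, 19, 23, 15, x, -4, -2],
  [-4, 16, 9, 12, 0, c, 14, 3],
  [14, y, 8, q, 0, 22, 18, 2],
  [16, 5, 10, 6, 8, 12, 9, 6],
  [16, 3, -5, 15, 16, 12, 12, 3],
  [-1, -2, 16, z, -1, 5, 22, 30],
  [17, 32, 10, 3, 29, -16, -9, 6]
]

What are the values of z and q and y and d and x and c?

z = 3, q = -5, y = 13, d = 7, x = 18, c = 22

Rows 1 and 5 both sum to 72, so that's the common total.
Row 3: -4 + 16 + 9 + 12 + 0 + 14 + 3 = 50, so its missing entry is 72 − 50 = 22.
Column 6: -3 + 22 + 22 + 12 + 12 + 5 − 16 = 54, so its missing entry is 72 − 54 = 18.
Row 2: -4 + 19 + 23 + 15 + 18 − 4 − 2 = 65, so its missing entry is 72 − 65 = 7.
Column 2: -2 + 7 + 16 + 5 + 3 − 2 + 32 = 59, so its missing entry is 72 − 59 = 13.
Row 4: 14 + 13 + 8 + 0 + 22 + 18 + 2 = 77, so its missing entry is 72 − 77 = -5.
Row 7: -1 − 2 + 16 − 1 + 5 + 22 + 30 = 69, so its missing entry is 72 − 69 = 3.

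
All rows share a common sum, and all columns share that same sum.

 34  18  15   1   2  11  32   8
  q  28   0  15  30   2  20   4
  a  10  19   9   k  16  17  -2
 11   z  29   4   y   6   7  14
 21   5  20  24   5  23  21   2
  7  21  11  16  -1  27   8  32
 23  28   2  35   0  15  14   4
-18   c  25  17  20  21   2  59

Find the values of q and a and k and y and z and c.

q = 22, a = 21, k = 31, y = 34, z = 16, c = -5

Rows 1 and 5 both sum to 121, so that's the common total.
Row 8 has -18 + 25 + 17 + 20 + 21 + 2 + 59 = 126; the blank must be 121 − 126 = -5.
Column 2 has 18 + 28 + 10 + 5 + 21 + 28 − 5 = 105; the blank must be 121 − 105 = 16.
Row 4 has 11 + 16 + 29 + 4 + 6 + 7 + 14 = 87; the blank must be 121 − 87 = 34.
Column 5 has 2 + 30 + 34 + 5 − 1 + 0 + 20 = 90; the blank must be 121 − 90 = 31.
Row 3 has 10 + 19 + 9 + 31 + 16 + 17 − 2 = 100; the blank must be 121 − 100 = 21.
Row 2 has 28 + 0 + 15 + 30 + 2 + 20 + 4 = 99; the blank must be 121 − 99 = 22.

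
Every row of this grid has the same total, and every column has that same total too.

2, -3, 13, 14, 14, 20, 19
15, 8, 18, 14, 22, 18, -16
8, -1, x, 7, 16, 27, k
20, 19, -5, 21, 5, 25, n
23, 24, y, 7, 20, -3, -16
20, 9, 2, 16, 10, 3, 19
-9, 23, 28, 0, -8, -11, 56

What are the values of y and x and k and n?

y = 24, x = -1, k = 23, n = -6

Rows 1 and 2 both sum to 79, so that's the common total.
Row 4: 20 + 19 − 5 + 21 + 5 + 25 = 85, so its missing entry is 79 − 85 = -6.
Column 7: 19 − 16 − 6 − 16 + 19 + 56 = 56, so its missing entry is 79 − 56 = 23.
Row 5: 23 + 24 + 7 + 20 − 3 − 16 = 55, so its missing entry is 79 − 55 = 24.
Row 3: 8 − 1 + 7 + 16 + 27 + 23 = 80, so its missing entry is 79 − 80 = -1.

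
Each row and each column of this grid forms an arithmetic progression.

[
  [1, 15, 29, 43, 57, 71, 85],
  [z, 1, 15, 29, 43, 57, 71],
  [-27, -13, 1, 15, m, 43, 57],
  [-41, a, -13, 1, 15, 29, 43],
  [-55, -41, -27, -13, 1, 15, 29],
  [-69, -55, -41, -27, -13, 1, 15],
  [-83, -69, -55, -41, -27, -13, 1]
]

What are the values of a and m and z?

Along each row the entries change by 14 per step; down each column they change by -14.
Row 4: from -41 at column 1, stepping by 14 to column 2 gives -27.
Row 3: from -27 at column 1, stepping by 14 to column 5 gives 29.
Row 2: from 1 at column 2, stepping by 14 to column 1 gives -13.

a = -27, m = 29, z = -13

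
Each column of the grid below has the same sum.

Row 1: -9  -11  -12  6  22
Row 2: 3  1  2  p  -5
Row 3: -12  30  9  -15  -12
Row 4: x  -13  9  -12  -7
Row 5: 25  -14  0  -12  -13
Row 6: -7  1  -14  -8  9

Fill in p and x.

p = 35, x = -6

Column 2 sums to -6 and so does column 3; that's the common total.
In column 4 the known cells total -41, leaving -6 − (-41) = 35.
In column 1 the known cells total 0, leaving -6 − 0 = -6.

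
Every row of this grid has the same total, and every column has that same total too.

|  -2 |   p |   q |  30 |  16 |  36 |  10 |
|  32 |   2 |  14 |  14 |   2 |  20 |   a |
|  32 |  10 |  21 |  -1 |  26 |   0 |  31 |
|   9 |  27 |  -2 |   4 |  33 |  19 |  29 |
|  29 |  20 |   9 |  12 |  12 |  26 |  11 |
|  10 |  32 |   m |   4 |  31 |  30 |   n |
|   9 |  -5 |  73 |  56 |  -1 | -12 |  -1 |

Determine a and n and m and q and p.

a = 35, n = 4, m = 8, q = -4, p = 33

Rows 3 and 4 both sum to 119, so that's the common total.
The known cells in column 2 total 86, leaving 119 − 86 = 33 for the blank.
The known cells in row 1 total 123, leaving 119 − 123 = -4 for the blank.
The known cells in row 2 total 84, leaving 119 − 84 = 35 for the blank.
The known cells in column 7 total 115, leaving 119 − 115 = 4 for the blank.
The known cells in row 6 total 111, leaving 119 − 111 = 8 for the blank.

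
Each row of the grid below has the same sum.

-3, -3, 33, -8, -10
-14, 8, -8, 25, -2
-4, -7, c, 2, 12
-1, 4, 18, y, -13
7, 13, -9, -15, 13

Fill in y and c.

y = 1, c = 6

Rows 1 and 2 both add up to 9, so every row sums to 9.
Row 4: -1 + 4 + 18 − 13 = 8, so the missing entry is 9 − 8 = 1.
Row 3: -4 − 7 + 2 + 12 = 3, so the missing entry is 9 − 3 = 6.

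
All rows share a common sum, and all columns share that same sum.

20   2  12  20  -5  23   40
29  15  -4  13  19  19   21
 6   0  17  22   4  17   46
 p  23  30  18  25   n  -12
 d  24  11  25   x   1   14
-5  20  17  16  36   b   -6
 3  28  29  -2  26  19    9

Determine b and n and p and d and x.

Rows 1 and 2 both sum to 112, so that's the common total.
Column 5: -5 + 19 + 4 + 25 + 36 + 26 = 105, so its missing entry is 112 − 105 = 7.
Row 5: 24 + 11 + 25 + 7 + 1 + 14 = 82, so its missing entry is 112 − 82 = 30.
Row 6: -5 + 20 + 17 + 16 + 36 − 6 = 78, so its missing entry is 112 − 78 = 34.
Column 1: 20 + 29 + 6 + 30 − 5 + 3 = 83, so its missing entry is 112 − 83 = 29.
Row 4: 29 + 23 + 30 + 18 + 25 − 12 = 113, so its missing entry is 112 − 113 = -1.

b = 34, n = -1, p = 29, d = 30, x = 7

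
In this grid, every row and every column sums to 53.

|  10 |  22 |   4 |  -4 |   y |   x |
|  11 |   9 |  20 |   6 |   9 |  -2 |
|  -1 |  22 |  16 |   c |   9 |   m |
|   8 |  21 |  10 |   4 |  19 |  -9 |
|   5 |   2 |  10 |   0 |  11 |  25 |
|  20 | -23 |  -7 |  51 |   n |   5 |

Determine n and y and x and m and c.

n = 7, y = -2, x = 23, m = 11, c = -4

Row 6: 20 − 23 − 7 + 51 + 5 = 46, so its missing entry is 53 − 46 = 7.
Column 5: 9 + 9 + 19 + 11 + 7 = 55, so its missing entry is 53 − 55 = -2.
Column 4: -4 + 6 + 4 + 0 + 51 = 57, so its missing entry is 53 − 57 = -4.
Row 1: 10 + 22 + 4 − 4 − 2 = 30, so its missing entry is 53 − 30 = 23.
Row 3: -1 + 22 + 16 − 4 + 9 = 42, so its missing entry is 53 − 42 = 11.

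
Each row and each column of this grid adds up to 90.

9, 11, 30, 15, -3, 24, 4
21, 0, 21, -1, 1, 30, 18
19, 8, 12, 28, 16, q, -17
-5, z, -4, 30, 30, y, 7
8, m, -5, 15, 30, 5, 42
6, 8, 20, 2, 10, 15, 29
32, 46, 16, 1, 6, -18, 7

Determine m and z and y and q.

The known cells in row 3 total 66, leaving 90 − 66 = 24 for the blank.
The known cells in row 5 total 95, leaving 90 − 95 = -5 for the blank.
The known cells in column 2 total 68, leaving 90 − 68 = 22 for the blank.
The known cells in row 4 total 80, leaving 90 − 80 = 10 for the blank.

m = -5, z = 22, y = 10, q = 24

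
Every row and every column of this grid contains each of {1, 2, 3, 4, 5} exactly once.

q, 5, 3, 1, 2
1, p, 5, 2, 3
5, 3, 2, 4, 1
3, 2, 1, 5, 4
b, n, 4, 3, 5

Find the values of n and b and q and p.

n = 1, b = 2, q = 4, p = 4

At (row 2, col 2): row 2 already has {1, 2, 3, 5}, so the value is 4.
Cell (5,2): column 2 already has {2, 3, 4, 5} → 1.
Cell (5,1): row 5 already has {1, 3, 4, 5} → 2.
For row 1, column 1: row 1 already has {1, 2, 3, 5}; that leaves 4.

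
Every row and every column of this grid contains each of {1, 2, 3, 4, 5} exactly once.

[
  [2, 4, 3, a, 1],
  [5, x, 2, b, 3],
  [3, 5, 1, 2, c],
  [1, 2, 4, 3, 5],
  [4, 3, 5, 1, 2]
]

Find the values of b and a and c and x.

b = 4, a = 5, c = 4, x = 1

At (row 2, col 2): column 2 already has {2, 3, 4, 5}, so the value is 1.
Cell (3,5): row 3 already has {1, 2, 3, 5} → 4.
At (row 1, col 4): row 1 already has {1, 2, 3, 4}, so the value is 5.
Cell (2,4): row 2 already has {1, 2, 3, 5} → 4.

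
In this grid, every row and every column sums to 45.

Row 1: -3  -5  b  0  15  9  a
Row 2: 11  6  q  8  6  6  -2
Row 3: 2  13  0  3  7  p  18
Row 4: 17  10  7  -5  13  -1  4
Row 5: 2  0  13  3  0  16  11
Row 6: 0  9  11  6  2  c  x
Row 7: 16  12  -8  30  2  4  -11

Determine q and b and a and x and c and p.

q = 10, b = 12, a = 17, x = 8, c = 9, p = 2

The known cells in row 2 total 35, leaving 45 − 35 = 10 for the blank.
The known cells in column 3 total 33, leaving 45 − 33 = 12 for the blank.
The known cells in row 1 total 28, leaving 45 − 28 = 17 for the blank.
The known cells in column 7 total 37, leaving 45 − 37 = 8 for the blank.
The known cells in row 6 total 36, leaving 45 − 36 = 9 for the blank.
The known cells in row 3 total 43, leaving 45 − 43 = 2 for the blank.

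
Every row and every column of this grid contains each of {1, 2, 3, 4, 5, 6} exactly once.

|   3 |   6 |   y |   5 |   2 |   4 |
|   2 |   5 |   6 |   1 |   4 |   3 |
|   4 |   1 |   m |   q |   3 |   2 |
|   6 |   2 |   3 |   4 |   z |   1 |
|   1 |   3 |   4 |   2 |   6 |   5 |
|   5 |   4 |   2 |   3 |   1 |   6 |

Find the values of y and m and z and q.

y = 1, m = 5, z = 5, q = 6

For row 3, column 4: column 4 already has {1, 2, 3, 4, 5}; that leaves 6.
For row 1, column 3: row 1 already has {2, 3, 4, 5, 6}; that leaves 1.
For row 4, column 5: row 4 already has {1, 2, 3, 4, 6}; that leaves 5.
At (row 3, col 3): row 3 already has {1, 2, 3, 4, 6}, so the value is 5.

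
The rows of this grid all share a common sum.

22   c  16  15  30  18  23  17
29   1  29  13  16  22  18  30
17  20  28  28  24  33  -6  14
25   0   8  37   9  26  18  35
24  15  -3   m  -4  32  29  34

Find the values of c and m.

The complete rows each total 158.
Row 1 is missing 158 − 141 = 17 (since 22 + 16 + 15 + 30 + 18 + 23 + 17 = 141).
Row 5 is missing 158 − 127 = 31 (since 24 + 15 − 3 − 4 + 32 + 29 + 34 = 127).

c = 17, m = 31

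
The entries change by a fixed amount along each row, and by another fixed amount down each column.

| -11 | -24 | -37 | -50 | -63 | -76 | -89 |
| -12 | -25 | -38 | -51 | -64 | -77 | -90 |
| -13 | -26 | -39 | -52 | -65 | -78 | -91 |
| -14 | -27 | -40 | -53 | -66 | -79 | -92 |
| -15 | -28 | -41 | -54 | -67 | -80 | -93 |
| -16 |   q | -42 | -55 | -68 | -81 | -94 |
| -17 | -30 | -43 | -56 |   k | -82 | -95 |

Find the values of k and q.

Along each row the entries change by -13 per step; down each column they change by -1.
Row 7: from -17 at column 1, stepping by -13 to column 5 gives -69.
Row 6: from -16 at column 1, stepping by -13 to column 2 gives -29.

k = -69, q = -29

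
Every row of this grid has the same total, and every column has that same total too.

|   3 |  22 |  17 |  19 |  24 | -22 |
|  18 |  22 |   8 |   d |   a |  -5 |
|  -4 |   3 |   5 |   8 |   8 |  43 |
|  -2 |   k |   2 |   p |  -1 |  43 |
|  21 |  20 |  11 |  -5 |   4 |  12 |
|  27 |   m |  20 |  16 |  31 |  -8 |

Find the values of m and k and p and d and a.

m = -23, k = 19, p = 2, d = 23, a = -3

Rows 1 and 3 both sum to 63, so that's the common total.
Row 6: 27 + 20 + 16 + 31 − 8 = 86, so its missing entry is 63 − 86 = -23.
Column 2: 22 + 22 + 3 + 20 − 23 = 44, so its missing entry is 63 − 44 = 19.
Column 5: 24 + 8 − 1 + 4 + 31 = 66, so its missing entry is 63 − 66 = -3.
Row 4: -2 + 19 + 2 − 1 + 43 = 61, so its missing entry is 63 − 61 = 2.
Row 2: 18 + 22 + 8 − 3 − 5 = 40, so its missing entry is 63 − 40 = 23.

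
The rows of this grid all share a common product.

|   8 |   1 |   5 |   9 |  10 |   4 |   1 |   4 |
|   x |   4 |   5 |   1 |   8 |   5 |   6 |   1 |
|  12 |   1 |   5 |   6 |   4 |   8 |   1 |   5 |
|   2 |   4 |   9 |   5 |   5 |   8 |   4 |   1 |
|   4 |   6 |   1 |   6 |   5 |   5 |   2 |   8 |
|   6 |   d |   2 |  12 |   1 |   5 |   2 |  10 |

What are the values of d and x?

Rows 1 and 3 each multiply to 57600, so every row has product 57600.
Row 6: 6×2×12×1×5×2×10 = 14400, so the missing entry is 57600 ÷ 14400 = 4.
Row 2: 4×5×1×8×5×6×1 = 4800, so the missing entry is 57600 ÷ 4800 = 12.

d = 4, x = 12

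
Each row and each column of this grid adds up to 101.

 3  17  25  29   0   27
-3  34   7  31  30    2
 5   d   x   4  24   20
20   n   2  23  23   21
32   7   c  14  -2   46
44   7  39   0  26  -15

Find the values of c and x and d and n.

Row 4 has 20 + 2 + 23 + 23 + 21 = 89; the blank must be 101 − 89 = 12.
Column 2 has 17 + 34 + 12 + 7 + 7 = 77; the blank must be 101 − 77 = 24.
Row 5 has 32 + 7 + 14 − 2 + 46 = 97; the blank must be 101 − 97 = 4.
Row 3 has 5 + 24 + 4 + 24 + 20 = 77; the blank must be 101 − 77 = 24.

c = 4, x = 24, d = 24, n = 12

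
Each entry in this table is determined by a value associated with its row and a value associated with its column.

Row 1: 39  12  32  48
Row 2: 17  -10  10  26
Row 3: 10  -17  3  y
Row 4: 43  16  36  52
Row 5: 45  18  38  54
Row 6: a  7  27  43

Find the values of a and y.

The difference between any two rows is the same in every column — this is an addition table with the headers hidden.
Row 6 minus row 1 is 7 − 12 = -5, so its entry in column 1 is 39 + (-5) = 34.
Row 3 minus row 1 is -17 − 12 = -29, so its entry in column 4 is 48 + (-29) = 19.

a = 34, y = 19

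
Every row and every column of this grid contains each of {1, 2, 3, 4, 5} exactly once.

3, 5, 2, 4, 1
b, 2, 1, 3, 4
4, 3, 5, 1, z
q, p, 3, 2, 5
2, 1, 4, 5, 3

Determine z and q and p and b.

z = 2, q = 1, p = 4, b = 5

Cell (2,1): row 2 already has {1, 2, 3, 4} → 5.
For row 3, column 5: row 3 already has {1, 3, 4, 5}; that leaves 2.
Cell (4,2): column 2 already has {1, 2, 3, 5} → 4.
Cell (4,1): row 4 already has {2, 3, 4, 5} → 1.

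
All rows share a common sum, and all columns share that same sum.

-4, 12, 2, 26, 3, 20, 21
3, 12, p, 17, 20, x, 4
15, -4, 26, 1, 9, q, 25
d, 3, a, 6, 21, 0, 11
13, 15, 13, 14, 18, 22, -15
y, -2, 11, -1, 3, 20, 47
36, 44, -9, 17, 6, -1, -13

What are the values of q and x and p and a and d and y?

Rows 1 and 5 both sum to 80, so that's the common total.
Row 6: -2 + 11 − 1 + 3 + 20 + 47 = 78, so its missing entry is 80 − 78 = 2.
Column 1: -4 + 3 + 15 + 13 + 2 + 36 = 65, so its missing entry is 80 − 65 = 15.
Row 4: 15 + 3 + 6 + 21 + 0 + 11 = 56, so its missing entry is 80 − 56 = 24.
Column 3: 2 + 26 + 24 + 13 + 11 − 9 = 67, so its missing entry is 80 − 67 = 13.
Row 2: 3 + 12 + 13 + 17 + 20 + 4 = 69, so its missing entry is 80 − 69 = 11.
Row 3: 15 − 4 + 26 + 1 + 9 + 25 = 72, so its missing entry is 80 − 72 = 8.

q = 8, x = 11, p = 13, a = 24, d = 15, y = 2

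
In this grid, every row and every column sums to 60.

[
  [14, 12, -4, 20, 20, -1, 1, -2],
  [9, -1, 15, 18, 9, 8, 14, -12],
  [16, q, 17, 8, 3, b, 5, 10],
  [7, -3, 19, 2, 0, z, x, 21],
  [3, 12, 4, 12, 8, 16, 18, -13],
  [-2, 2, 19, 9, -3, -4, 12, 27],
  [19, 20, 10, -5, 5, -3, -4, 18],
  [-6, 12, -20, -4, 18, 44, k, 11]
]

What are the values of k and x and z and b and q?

k = 5, x = 9, z = 5, b = -5, q = 6

The known cells in column 2 total 54, leaving 60 − 54 = 6 for the blank.
The known cells in row 8 total 55, leaving 60 − 55 = 5 for the blank.
The known cells in column 7 total 51, leaving 60 − 51 = 9 for the blank.
The known cells in row 3 total 65, leaving 60 − 65 = -5 for the blank.
The known cells in row 4 total 55, leaving 60 − 55 = 5 for the blank.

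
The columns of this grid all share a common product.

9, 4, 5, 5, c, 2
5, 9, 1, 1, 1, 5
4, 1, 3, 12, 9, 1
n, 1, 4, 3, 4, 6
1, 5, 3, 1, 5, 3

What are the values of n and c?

Columns 2 and 4 each multiply to 180, so every column has product 180.
Column 1: 9×5×4×1 = 180, so the missing entry is 180 ÷ 180 = 1.
Column 5: 1×9×4×5 = 180, so the missing entry is 180 ÷ 180 = 1.

n = 1, c = 1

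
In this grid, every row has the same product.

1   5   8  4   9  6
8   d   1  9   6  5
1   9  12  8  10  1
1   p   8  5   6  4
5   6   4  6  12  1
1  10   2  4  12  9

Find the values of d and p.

d = 4, p = 9

Rows 1 and 5 each multiply to 8640, so every row has product 8640.
Row 2: 8×1×9×6×5 = 2160, so the missing entry is 8640 ÷ 2160 = 4.
Row 4: 1×8×5×6×4 = 960, so the missing entry is 8640 ÷ 960 = 9.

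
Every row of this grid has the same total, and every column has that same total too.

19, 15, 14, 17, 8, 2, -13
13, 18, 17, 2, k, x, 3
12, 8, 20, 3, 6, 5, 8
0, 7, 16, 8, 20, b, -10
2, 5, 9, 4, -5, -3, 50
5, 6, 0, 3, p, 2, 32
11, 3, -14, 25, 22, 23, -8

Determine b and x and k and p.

b = 21, x = 12, k = -3, p = 14

Rows 1 and 3 both sum to 62, so that's the common total.
Row 6 has 5 + 6 + 0 + 3 + 2 + 32 = 48; the blank must be 62 − 48 = 14.
Column 5 has 8 + 6 + 20 − 5 + 14 + 22 = 65; the blank must be 62 − 65 = -3.
Row 4 has 0 + 7 + 16 + 8 + 20 − 10 = 41; the blank must be 62 − 41 = 21.
Row 2 has 13 + 18 + 17 + 2 − 3 + 3 = 50; the blank must be 62 − 50 = 12.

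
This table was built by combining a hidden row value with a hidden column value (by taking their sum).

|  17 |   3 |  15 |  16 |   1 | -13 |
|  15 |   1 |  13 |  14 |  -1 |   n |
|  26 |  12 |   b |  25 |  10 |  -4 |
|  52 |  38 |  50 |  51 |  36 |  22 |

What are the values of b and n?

The difference between any two rows is the same in every column — this is an addition table with the headers hidden.
Row 3 minus row 1 is 26 − 17 = 9, so its entry in column 3 is 15 + 9 = 24.
Row 2 minus row 1 is 15 − 17 = -2, so its entry in column 6 is -13 + (-2) = -15.

b = 24, n = -15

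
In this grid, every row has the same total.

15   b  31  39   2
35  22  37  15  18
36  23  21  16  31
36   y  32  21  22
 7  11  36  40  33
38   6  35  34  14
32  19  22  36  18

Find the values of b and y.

b = 40, y = 16

Row 2 sums to 127 and so does row 6; that's the common total.
In row 1 the known cells total 87, leaving 127 − 87 = 40.
In row 4 the known cells total 111, leaving 127 − 111 = 16.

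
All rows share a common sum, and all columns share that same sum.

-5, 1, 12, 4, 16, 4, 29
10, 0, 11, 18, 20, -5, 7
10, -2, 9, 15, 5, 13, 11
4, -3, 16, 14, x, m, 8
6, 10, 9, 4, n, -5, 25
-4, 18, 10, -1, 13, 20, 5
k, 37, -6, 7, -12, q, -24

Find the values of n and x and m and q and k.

Rows 1 and 2 both sum to 61, so that's the common total.
Row 5 has 6 + 10 + 9 + 4 − 5 + 25 = 49; the blank must be 61 − 49 = 12.
Column 5 has 16 + 20 + 5 + 12 + 13 − 12 = 54; the blank must be 61 − 54 = 7.
Column 1 has -5 + 10 + 10 + 4 + 6 − 4 = 21; the blank must be 61 − 21 = 40.
Row 7 has 40 + 37 − 6 + 7 − 12 − 24 = 42; the blank must be 61 − 42 = 19.
Row 4 has 4 − 3 + 16 + 14 + 7 + 8 = 46; the blank must be 61 − 46 = 15.

n = 12, x = 7, m = 15, q = 19, k = 40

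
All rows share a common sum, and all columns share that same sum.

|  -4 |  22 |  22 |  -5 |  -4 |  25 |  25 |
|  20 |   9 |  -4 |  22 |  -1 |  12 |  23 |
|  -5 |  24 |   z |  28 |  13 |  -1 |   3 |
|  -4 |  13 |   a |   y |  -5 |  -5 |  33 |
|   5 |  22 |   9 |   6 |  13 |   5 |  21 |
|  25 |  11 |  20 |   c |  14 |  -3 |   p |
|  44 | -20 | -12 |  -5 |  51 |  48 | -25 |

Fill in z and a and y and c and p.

Rows 1 and 2 both sum to 81, so that's the common total.
Column 7: 25 + 23 + 3 + 33 + 21 − 25 = 80, so its missing entry is 81 − 80 = 1.
Row 3: -5 + 24 + 28 + 13 − 1 + 3 = 62, so its missing entry is 81 − 62 = 19.
Row 6: 25 + 11 + 20 + 14 − 3 + 1 = 68, so its missing entry is 81 − 68 = 13.
Column 4: -5 + 22 + 28 + 6 + 13 − 5 = 59, so its missing entry is 81 − 59 = 22.
Row 4: -4 + 13 + 22 − 5 − 5 + 33 = 54, so its missing entry is 81 − 54 = 27.

z = 19, a = 27, y = 22, c = 13, p = 1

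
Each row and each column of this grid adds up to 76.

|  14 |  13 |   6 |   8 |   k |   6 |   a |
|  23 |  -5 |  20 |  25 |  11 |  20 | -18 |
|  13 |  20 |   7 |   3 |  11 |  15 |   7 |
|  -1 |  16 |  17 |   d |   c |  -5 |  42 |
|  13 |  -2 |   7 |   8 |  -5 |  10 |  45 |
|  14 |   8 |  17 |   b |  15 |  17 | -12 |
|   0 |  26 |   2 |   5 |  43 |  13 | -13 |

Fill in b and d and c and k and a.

The known cells in column 7 total 51, leaving 76 − 51 = 25 for the blank.
The known cells in row 1 total 72, leaving 76 − 72 = 4 for the blank.
The known cells in column 5 total 79, leaving 76 − 79 = -3 for the blank.
The known cells in row 4 total 66, leaving 76 − 66 = 10 for the blank.
The known cells in row 6 total 59, leaving 76 − 59 = 17 for the blank.

b = 17, d = 10, c = -3, k = 4, a = 25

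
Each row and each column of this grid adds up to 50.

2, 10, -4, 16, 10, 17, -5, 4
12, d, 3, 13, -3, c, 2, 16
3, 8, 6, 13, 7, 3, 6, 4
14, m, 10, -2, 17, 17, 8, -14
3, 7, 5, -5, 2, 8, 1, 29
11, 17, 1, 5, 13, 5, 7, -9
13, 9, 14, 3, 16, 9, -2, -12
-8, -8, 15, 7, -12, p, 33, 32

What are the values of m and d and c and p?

Row 4: 14 + 10 − 2 + 17 + 17 + 8 − 14 = 50, so its missing entry is 50 − 50 = 0.
Column 2: 10 + 8 + 0 + 7 + 17 + 9 − 8 = 43, so its missing entry is 50 − 43 = 7.
Row 8: -8 − 8 + 15 + 7 − 12 + 33 + 32 = 59, so its missing entry is 50 − 59 = -9.
Row 2: 12 + 7 + 3 + 13 − 3 + 2 + 16 = 50, so its missing entry is 50 − 50 = 0.

m = 0, d = 7, c = 0, p = -9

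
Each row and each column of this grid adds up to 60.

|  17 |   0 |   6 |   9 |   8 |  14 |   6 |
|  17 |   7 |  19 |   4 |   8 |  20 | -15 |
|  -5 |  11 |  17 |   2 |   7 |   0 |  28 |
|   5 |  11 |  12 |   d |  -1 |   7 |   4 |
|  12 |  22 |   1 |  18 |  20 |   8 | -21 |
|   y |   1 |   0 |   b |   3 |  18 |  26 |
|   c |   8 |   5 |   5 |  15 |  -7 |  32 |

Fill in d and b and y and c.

d = 22, b = 0, y = 12, c = 2

Row 4 has 5 + 11 + 12 − 1 + 7 + 4 = 38; the blank must be 60 − 38 = 22.
Column 4 has 9 + 4 + 2 + 22 + 18 + 5 = 60; the blank must be 60 − 60 = 0.
Row 6 has 1 + 0 + 0 + 3 + 18 + 26 = 48; the blank must be 60 − 48 = 12.
Row 7 has 8 + 5 + 5 + 15 − 7 + 32 = 58; the blank must be 60 − 58 = 2.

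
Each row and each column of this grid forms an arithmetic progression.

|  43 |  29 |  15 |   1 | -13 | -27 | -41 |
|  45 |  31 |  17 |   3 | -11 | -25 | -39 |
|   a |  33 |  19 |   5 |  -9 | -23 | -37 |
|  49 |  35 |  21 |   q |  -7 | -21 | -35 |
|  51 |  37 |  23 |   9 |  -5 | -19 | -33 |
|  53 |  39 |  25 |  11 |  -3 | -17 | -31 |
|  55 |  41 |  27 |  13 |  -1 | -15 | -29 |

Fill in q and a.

Along each row the entries change by -14 per step; down each column they change by 2.
Row 4: from 49 at column 1, stepping by -14 to column 4 gives 7.
Row 3: from 33 at column 2, stepping by -14 to column 1 gives 47.

q = 7, a = 47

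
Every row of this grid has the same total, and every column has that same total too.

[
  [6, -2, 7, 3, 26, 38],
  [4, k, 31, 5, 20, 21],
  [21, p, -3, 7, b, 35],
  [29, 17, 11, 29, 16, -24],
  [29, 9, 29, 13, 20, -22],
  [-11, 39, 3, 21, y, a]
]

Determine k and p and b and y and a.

k = -3, p = 18, b = 0, y = -4, a = 30

Rows 1 and 4 both sum to 78, so that's the common total.
Column 6 has 38 + 21 + 35 − 24 − 22 = 48; the blank must be 78 − 48 = 30.
Row 2 has 4 + 31 + 5 + 20 + 21 = 81; the blank must be 78 − 81 = -3.
Column 2 has -2 − 3 + 17 + 9 + 39 = 60; the blank must be 78 − 60 = 18.
Row 3 has 21 + 18 − 3 + 7 + 35 = 78; the blank must be 78 − 78 = 0.
Row 6 has -11 + 39 + 3 + 21 + 30 = 82; the blank must be 78 − 82 = -4.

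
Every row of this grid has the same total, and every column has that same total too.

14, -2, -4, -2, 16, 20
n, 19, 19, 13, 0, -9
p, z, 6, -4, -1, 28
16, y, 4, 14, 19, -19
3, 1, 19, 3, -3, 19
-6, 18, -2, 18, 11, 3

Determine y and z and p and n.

y = 8, z = -2, p = 15, n = 0

Rows 1 and 5 both sum to 42, so that's the common total.
Row 4 has 16 + 4 + 14 + 19 − 19 = 34; the blank must be 42 − 34 = 8.
Row 2 has 19 + 19 + 13 + 0 − 9 = 42; the blank must be 42 − 42 = 0.
Column 1 has 14 + 0 + 16 + 3 − 6 = 27; the blank must be 42 − 27 = 15.
Row 3 has 15 + 6 − 4 − 1 + 28 = 44; the blank must be 42 − 44 = -2.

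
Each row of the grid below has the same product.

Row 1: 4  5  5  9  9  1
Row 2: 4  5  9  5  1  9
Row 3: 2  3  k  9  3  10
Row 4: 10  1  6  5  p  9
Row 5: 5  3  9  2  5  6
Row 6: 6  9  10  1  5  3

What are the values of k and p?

k = 5, p = 3

Rows 2 and 5 each multiply to 8100, so every row has product 8100.
Row 3: 2×3×9×3×10 = 1620, so the missing entry is 8100 ÷ 1620 = 5.
Row 4: 10×1×6×5×9 = 2700, so the missing entry is 8100 ÷ 2700 = 3.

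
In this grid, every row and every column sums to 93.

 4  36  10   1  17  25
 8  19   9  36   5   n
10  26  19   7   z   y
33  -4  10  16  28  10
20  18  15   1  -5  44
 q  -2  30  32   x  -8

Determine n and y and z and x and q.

n = 16, y = 6, z = 25, x = 23, q = 18

The known cells in row 2 total 77, leaving 93 − 77 = 16 for the blank.
The known cells in column 1 total 75, leaving 93 − 75 = 18 for the blank.
The known cells in row 6 total 70, leaving 93 − 70 = 23 for the blank.
The known cells in column 5 total 68, leaving 93 − 68 = 25 for the blank.
The known cells in row 3 total 87, leaving 93 − 87 = 6 for the blank.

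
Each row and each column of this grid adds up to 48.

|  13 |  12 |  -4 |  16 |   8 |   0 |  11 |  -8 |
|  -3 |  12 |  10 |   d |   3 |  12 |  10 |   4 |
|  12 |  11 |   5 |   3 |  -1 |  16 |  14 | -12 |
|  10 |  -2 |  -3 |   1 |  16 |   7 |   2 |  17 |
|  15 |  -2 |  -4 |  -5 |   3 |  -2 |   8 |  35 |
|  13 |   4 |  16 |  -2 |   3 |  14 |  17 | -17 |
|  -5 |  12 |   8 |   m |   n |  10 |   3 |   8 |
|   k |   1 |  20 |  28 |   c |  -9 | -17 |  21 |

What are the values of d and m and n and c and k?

d = 0, m = 7, n = 5, c = 11, k = -7

The known cells in column 1 total 55, leaving 48 − 55 = -7 for the blank.
The known cells in row 8 total 37, leaving 48 − 37 = 11 for the blank.
The known cells in column 5 total 43, leaving 48 − 43 = 5 for the blank.
The known cells in row 7 total 41, leaving 48 − 41 = 7 for the blank.
The known cells in row 2 total 48, leaving 48 − 48 = 0 for the blank.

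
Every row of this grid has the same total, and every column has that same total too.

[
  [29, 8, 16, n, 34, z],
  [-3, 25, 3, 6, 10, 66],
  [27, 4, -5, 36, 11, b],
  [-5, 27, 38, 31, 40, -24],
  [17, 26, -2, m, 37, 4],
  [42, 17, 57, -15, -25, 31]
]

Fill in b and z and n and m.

b = 34, z = -4, n = 24, m = 25

Rows 2 and 4 both sum to 107, so that's the common total.
Row 5: 17 + 26 − 2 + 37 + 4 = 82, so its missing entry is 107 − 82 = 25.
Row 3: 27 + 4 − 5 + 36 + 11 = 73, so its missing entry is 107 − 73 = 34.
Column 6: 66 + 34 − 24 + 4 + 31 = 111, so its missing entry is 107 − 111 = -4.
Row 1: 29 + 8 + 16 + 34 − 4 = 83, so its missing entry is 107 − 83 = 24.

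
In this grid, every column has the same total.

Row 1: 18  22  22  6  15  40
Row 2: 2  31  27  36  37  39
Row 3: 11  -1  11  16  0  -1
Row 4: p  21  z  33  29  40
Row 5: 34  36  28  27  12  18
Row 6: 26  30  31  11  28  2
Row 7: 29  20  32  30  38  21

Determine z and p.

The complete columns each total 159.
Column 3 is missing 159 − 151 = 8 (since 22 + 27 + 11 + 28 + 31 + 32 = 151).
Column 1 is missing 159 − 120 = 39 (since 18 + 2 + 11 + 34 + 26 + 29 = 120).

z = 8, p = 39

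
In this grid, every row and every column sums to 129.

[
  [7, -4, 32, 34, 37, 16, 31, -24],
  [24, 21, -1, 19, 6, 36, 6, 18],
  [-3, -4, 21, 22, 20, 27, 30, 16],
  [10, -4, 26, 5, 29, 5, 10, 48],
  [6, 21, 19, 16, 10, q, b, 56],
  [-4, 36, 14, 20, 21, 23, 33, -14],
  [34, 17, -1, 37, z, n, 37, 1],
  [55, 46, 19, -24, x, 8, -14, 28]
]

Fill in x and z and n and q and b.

Row 8 has 55 + 46 + 19 − 24 + 8 − 14 + 28 = 118; the blank must be 129 − 118 = 11.
Column 7 has 31 + 6 + 30 + 10 + 33 + 37 − 14 = 133; the blank must be 129 − 133 = -4.
Column 5 has 37 + 6 + 20 + 29 + 10 + 21 + 11 = 134; the blank must be 129 − 134 = -5.
Row 7 has 34 + 17 − 1 + 37 − 5 + 37 + 1 = 120; the blank must be 129 − 120 = 9.
Row 5 has 6 + 21 + 19 + 16 + 10 − 4 + 56 = 124; the blank must be 129 − 124 = 5.

x = 11, z = -5, n = 9, q = 5, b = -4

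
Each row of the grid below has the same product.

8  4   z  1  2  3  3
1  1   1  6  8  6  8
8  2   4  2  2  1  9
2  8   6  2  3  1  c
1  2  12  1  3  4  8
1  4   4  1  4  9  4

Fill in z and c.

z = 4, c = 4

Rows 2 and 5 each multiply to 2304, so every row has product 2304.
Row 1: 8×4×1×2×3×3 = 576, so the missing entry is 2304 ÷ 576 = 4.
Row 4: 2×8×6×2×3×1 = 576, so the missing entry is 2304 ÷ 576 = 4.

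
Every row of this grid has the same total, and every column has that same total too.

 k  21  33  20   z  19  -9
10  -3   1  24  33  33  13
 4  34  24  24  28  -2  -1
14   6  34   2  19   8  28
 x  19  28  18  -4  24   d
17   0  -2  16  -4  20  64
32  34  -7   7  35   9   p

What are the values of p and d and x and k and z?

p = 1, d = 15, x = 11, k = 23, z = 4

Rows 2 and 3 both sum to 111, so that's the common total.
Column 5: 33 + 28 + 19 − 4 − 4 + 35 = 107, so its missing entry is 111 − 107 = 4.
Row 1: 21 + 33 + 20 + 4 + 19 − 9 = 88, so its missing entry is 111 − 88 = 23.
Column 1: 23 + 10 + 4 + 14 + 17 + 32 = 100, so its missing entry is 111 − 100 = 11.
Row 5: 11 + 19 + 28 + 18 − 4 + 24 = 96, so its missing entry is 111 − 96 = 15.
Row 7: 32 + 34 − 7 + 7 + 35 + 9 = 110, so its missing entry is 111 − 110 = 1.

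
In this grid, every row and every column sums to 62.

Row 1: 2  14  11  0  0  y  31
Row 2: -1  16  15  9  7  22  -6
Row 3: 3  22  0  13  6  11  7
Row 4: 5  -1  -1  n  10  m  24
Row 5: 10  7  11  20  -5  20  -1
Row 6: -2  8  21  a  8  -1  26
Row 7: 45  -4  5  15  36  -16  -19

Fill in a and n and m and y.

a = 2, n = 3, m = 22, y = 4

The known cells in row 6 total 60, leaving 62 − 60 = 2 for the blank.
The known cells in column 4 total 59, leaving 62 − 59 = 3 for the blank.
The known cells in row 4 total 40, leaving 62 − 40 = 22 for the blank.
The known cells in row 1 total 58, leaving 62 − 58 = 4 for the blank.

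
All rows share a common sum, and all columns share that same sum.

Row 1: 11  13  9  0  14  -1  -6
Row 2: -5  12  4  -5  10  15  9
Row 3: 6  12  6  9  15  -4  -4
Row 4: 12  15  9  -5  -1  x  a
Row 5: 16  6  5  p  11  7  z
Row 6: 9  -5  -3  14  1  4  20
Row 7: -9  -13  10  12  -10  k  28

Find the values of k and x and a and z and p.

k = 22, x = -3, a = 13, z = -20, p = 15

Rows 1 and 2 both sum to 40, so that's the common total.
The known cells in row 7 total 18, leaving 40 − 18 = 22 for the blank.
The known cells in column 4 total 25, leaving 40 − 25 = 15 for the blank.
The known cells in row 5 total 60, leaving 40 − 60 = -20 for the blank.
The known cells in column 7 total 27, leaving 40 − 27 = 13 for the blank.
The known cells in row 4 total 43, leaving 40 − 43 = -3 for the blank.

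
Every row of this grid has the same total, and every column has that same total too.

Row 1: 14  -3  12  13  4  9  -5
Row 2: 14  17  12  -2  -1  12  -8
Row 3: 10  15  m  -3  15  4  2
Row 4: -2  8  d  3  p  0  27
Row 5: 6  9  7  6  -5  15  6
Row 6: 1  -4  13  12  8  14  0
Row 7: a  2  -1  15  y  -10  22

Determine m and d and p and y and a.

Rows 1 and 2 both sum to 44, so that's the common total.
Row 3: 10 + 15 − 3 + 15 + 4 + 2 = 43, so its missing entry is 44 − 43 = 1.
Column 1: 14 + 14 + 10 − 2 + 6 + 1 = 43, so its missing entry is 44 − 43 = 1.
Row 7: 1 + 2 − 1 + 15 − 10 + 22 = 29, so its missing entry is 44 − 29 = 15.
Column 5: 4 − 1 + 15 − 5 + 8 + 15 = 36, so its missing entry is 44 − 36 = 8.
Row 4: -2 + 8 + 3 + 8 + 0 + 27 = 44, so its missing entry is 44 − 44 = 0.

m = 1, d = 0, p = 8, y = 15, a = 1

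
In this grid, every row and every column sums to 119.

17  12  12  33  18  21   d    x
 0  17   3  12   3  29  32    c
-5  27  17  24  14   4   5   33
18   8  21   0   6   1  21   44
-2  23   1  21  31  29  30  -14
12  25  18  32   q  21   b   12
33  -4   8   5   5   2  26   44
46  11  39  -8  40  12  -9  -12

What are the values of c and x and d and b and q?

c = 23, x = -11, d = 17, b = -3, q = 2

Column 5 has 18 + 3 + 14 + 6 + 31 + 5 + 40 = 117; the blank must be 119 − 117 = 2.
Row 2 has 0 + 17 + 3 + 12 + 3 + 29 + 32 = 96; the blank must be 119 − 96 = 23.
Column 8 has 23 + 33 + 44 − 14 + 12 + 44 − 12 = 130; the blank must be 119 − 130 = -11.
Row 1 has 17 + 12 + 12 + 33 + 18 + 21 − 11 = 102; the blank must be 119 − 102 = 17.
Row 6 has 12 + 25 + 18 + 32 + 2 + 21 + 12 = 122; the blank must be 119 − 122 = -3.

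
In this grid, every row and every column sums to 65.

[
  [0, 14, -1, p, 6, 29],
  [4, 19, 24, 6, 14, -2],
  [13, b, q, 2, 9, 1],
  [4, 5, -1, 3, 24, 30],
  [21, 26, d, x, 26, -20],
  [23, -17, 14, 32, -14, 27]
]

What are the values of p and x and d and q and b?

p = 17, x = 5, d = 7, q = 22, b = 18

Column 2 has 14 + 19 + 5 + 26 − 17 = 47; the blank must be 65 − 47 = 18.
Row 1 has 0 + 14 − 1 + 6 + 29 = 48; the blank must be 65 − 48 = 17.
Column 4 has 17 + 6 + 2 + 3 + 32 = 60; the blank must be 65 − 60 = 5.
Row 5 has 21 + 26 + 5 + 26 − 20 = 58; the blank must be 65 − 58 = 7.
Row 3 has 13 + 18 + 2 + 9 + 1 = 43; the blank must be 65 − 43 = 22.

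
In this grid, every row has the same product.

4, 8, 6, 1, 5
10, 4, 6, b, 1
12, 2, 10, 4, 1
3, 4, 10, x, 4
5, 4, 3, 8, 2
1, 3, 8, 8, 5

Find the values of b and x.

b = 4, x = 2

Rows 3 and 6 each multiply to 960, so every row has product 960.
Row 2: 10×4×6×1 = 240, so the missing entry is 960 ÷ 240 = 4.
Row 4: 3×4×10×4 = 480, so the missing entry is 960 ÷ 480 = 2.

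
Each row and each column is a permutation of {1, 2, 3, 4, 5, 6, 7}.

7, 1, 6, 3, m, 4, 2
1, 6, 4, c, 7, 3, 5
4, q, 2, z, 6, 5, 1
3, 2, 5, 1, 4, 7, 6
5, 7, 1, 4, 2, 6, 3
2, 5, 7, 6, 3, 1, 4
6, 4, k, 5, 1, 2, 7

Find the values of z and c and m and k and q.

Cell (7,3): row 7 already has {1, 2, 4, 5, 6, 7} → 3.
Cell (1,5): row 1 already has {1, 2, 3, 4, 6, 7} → 5.
For row 3, column 2: column 2 already has {1, 2, 4, 5, 6, 7}; that leaves 3.
Cell (3,4): row 3 already has {1, 2, 3, 4, 5, 6} → 7.
At (row 2, col 4): row 2 already has {1, 3, 4, 5, 6, 7}, so the value is 2.

z = 7, c = 2, m = 5, k = 3, q = 3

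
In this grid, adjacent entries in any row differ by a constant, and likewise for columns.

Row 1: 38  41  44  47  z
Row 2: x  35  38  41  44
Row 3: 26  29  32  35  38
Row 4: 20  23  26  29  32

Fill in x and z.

Along each row the entries change by 3 per step; down each column they change by -6.
Row 2: from 35 at column 2, stepping by 3 to column 1 gives 32.
Row 1: from 38 at column 1, stepping by 3 to column 5 gives 50.

x = 32, z = 50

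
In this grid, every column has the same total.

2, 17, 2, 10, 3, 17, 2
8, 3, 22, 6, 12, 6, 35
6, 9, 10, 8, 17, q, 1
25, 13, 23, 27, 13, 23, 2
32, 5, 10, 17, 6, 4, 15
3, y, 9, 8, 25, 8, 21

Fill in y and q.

y = 29, q = 18

Columns 4 and 5 both add up to 76, so every column sums to 76.
Column 2: 17 + 3 + 9 + 13 + 5 = 47, so the missing entry is 76 − 47 = 29.
Column 6: 17 + 6 + 23 + 4 + 8 = 58, so the missing entry is 76 − 58 = 18.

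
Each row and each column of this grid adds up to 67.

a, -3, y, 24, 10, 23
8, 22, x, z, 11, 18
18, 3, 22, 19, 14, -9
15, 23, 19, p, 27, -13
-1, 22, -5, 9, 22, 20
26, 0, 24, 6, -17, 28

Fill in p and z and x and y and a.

p = -4, z = 13, x = -5, y = 12, a = 1

Column 1 has 8 + 18 + 15 − 1 + 26 = 66; the blank must be 67 − 66 = 1.
Row 1 has 1 − 3 + 24 + 10 + 23 = 55; the blank must be 67 − 55 = 12.
Column 3 has 12 + 22 + 19 − 5 + 24 = 72; the blank must be 67 − 72 = -5.
Row 4 has 15 + 23 + 19 + 27 − 13 = 71; the blank must be 67 − 71 = -4.
Row 2 has 8 + 22 − 5 + 11 + 18 = 54; the blank must be 67 − 54 = 13.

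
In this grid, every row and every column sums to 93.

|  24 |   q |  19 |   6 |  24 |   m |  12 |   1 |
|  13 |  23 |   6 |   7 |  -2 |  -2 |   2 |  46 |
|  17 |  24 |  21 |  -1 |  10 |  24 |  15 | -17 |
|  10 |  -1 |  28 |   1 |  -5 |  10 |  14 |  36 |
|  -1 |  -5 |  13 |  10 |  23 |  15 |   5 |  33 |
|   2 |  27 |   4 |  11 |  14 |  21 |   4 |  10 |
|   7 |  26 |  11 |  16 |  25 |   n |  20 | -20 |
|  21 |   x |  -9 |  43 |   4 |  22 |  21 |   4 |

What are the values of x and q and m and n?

x = -13, q = 12, m = -5, n = 8

Row 8 has 21 − 9 + 43 + 4 + 22 + 21 + 4 = 106; the blank must be 93 − 106 = -13.
Column 2 has 23 + 24 − 1 − 5 + 27 + 26 − 13 = 81; the blank must be 93 − 81 = 12.
Row 7 has 7 + 26 + 11 + 16 + 25 + 20 − 20 = 85; the blank must be 93 − 85 = 8.
Row 1 has 24 + 12 + 19 + 6 + 24 + 12 + 1 = 98; the blank must be 93 − 98 = -5.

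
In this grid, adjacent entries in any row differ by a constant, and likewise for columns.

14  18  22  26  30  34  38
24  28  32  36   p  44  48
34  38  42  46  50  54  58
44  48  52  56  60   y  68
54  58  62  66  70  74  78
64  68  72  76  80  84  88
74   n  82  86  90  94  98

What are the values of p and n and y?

p = 40, n = 78, y = 64

Along each row the entries change by 4 per step; down each column they change by 10.
Row 2: from 24 at column 1, stepping by 4 to column 5 gives 40.
Row 7: from 74 at column 1, stepping by 4 to column 2 gives 78.
Row 4: from 44 at column 1, stepping by 4 to column 6 gives 64.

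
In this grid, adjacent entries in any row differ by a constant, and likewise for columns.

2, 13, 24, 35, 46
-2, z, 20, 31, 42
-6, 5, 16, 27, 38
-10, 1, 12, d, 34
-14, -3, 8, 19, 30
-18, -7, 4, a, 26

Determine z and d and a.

Along each row the entries change by 11 per step; down each column they change by -4.
Row 2: from -2 at column 1, stepping by 11 to column 2 gives 9.
Row 4: from -10 at column 1, stepping by 11 to column 4 gives 23.
Row 6: from -18 at column 1, stepping by 11 to column 4 gives 15.

z = 9, d = 23, a = 15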